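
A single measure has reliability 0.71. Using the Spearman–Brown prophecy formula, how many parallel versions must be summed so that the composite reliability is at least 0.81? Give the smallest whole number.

k ≥ ρ*(1−ρ₁)/(ρ₁(1−ρ*)) = 0.81·0.29 / (0.71·0.19) = 1.741.
Smallest integer k = 2.

2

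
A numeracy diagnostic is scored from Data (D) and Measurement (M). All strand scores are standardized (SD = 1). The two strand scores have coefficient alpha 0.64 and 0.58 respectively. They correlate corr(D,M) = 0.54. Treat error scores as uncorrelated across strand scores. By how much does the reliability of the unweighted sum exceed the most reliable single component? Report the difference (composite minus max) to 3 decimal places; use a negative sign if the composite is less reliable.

Var(sum) = 2 + 1.08 = 3.08; true-score variance = 1.22 + 1.08 = 2.3; composite reliability = 0.7468.
Max component reliability = 0.6400.
Difference = 0.7468 − 0.6400 = 0.107.

0.107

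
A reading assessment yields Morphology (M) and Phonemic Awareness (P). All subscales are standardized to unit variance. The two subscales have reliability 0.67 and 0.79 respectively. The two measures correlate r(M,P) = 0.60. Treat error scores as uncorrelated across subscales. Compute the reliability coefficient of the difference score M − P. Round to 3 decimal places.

Var(M−P) = 1 + 1 − 2·0.60 = 2 − 1.2 = 0.8.
With uncorrelated errors the cross-covariances are all true-score covariance, so they carry over unchanged; only the diagonal terms shrink to ρᵢσᵢ².
True-score variance = [0.67 + 0.79] − 1.2 = 1.46 − 1.2 = 0.26.
Reliability = 0.26 / 0.8 = 0.325.

0.325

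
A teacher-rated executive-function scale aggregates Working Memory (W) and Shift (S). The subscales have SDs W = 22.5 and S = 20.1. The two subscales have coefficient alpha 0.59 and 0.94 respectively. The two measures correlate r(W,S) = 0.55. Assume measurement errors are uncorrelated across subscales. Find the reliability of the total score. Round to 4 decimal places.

Var(W+S) = 22.5² + 20.1² + 2·[22.5·20.1·0.55] = 910.26 + 497.475 = 1407.74.
Because errors are independent across components, Cov(Tᵢ,Tⱼ) = Cov(Xᵢ,Xⱼ); the off-diagonal part of the true-score variance is the same as above.
True-score variance = [22.5²·0.59 + 20.1²·0.94] + 497.475 = 678.457 + 497.475 = 1175.93.
Reliability = 1175.93 / 1407.74 = 0.8353.

0.8353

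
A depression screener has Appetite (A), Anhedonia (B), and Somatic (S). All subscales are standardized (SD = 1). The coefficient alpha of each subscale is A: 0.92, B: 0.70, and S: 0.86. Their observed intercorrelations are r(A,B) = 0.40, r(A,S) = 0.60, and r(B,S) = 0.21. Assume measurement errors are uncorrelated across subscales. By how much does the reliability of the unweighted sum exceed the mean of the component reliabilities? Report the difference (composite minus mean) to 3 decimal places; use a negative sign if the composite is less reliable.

0.077

Var(sum) = 3 + 2.42 = 5.42; true-score variance = 2.48 + 2.42 = 4.9; composite reliability = 0.9041.
Mean component reliability = 0.8267.
Difference = 0.9041 − 0.8267 = 0.077.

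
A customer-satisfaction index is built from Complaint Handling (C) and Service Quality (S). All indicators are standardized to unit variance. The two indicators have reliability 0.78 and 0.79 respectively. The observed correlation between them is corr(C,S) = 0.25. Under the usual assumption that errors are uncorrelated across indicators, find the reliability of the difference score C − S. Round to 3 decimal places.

Var(C−S) = 1 + 1 − 2·0.25 = 2 − 0.5 = 1.5.
Because errors are independent across components, Cov(Tᵢ,Tⱼ) = Cov(Xᵢ,Xⱼ); the off-diagonal part of the true-score variance is the same as above.
True-score variance = [0.78 + 0.79] − 0.5 = 1.57 − 0.5 = 1.07.
Reliability = 1.07 / 1.5 = 0.713.

0.713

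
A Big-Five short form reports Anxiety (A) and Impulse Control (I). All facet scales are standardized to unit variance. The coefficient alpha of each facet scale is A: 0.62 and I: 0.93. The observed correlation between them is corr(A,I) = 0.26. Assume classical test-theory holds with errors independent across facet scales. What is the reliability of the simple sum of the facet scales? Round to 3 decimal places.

Var(A+I) = 2 + 2·[0.26] = 2 + 0.52 = 2.52.
With uncorrelated errors the cross-covariances are all true-score covariance, so they carry over unchanged; only the diagonal terms shrink to ρᵢσᵢ².
True-score variance = [0.62 + 0.93] + 0.52 = 1.55 + 0.52 = 2.07.
Reliability = 2.07 / 2.52 = 0.821.

0.821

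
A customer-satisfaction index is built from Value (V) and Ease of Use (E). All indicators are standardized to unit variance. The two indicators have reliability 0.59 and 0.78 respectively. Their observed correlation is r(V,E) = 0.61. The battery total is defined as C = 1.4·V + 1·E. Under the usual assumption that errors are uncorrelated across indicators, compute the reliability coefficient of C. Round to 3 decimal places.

Var(C) = 1.4² + 1 + 2·[1.4·0.61] = 2.96 + 1.708 = 4.668.
Under uncorrelated errors the observed covariances equal the true-score covariances, so only the own-variance terms attenuate.
True-score variance = [1.4²·0.59 + 0.78] + 1.708 = 1.9364 + 1.708 = 3.6444.
Reliability = 3.6444 / 4.668 = 0.781.

0.781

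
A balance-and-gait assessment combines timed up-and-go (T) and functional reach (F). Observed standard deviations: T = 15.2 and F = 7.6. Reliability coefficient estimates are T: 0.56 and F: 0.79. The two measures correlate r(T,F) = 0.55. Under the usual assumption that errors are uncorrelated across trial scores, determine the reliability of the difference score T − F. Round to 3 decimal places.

Var(T−F) = 15.2² + 7.6² − 2·15.2·7.6·0.55 = 288.8 − 127.072 = 161.728.
Under uncorrelated errors the observed covariances equal the true-score covariances, so only the own-variance terms attenuate.
True-score variance = [15.2²·0.56 + 7.6²·0.79] − 127.072 = 175.013 − 127.072 = 47.9408.
Reliability = 47.9408 / 161.728 = 0.296.

0.296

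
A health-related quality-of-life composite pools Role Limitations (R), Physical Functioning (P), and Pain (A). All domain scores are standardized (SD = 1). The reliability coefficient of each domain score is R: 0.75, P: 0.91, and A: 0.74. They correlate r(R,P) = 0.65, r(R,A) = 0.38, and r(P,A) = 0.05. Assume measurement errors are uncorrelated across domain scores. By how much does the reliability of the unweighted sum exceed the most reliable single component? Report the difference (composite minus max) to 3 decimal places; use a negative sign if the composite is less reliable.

Var(sum) = 3 + 2.16 = 5.16; true-score variance = 2.4 + 2.16 = 4.56; composite reliability = 0.8837.
Max component reliability = 0.9100.
Difference = 0.8837 − 0.9100 = -0.026.

-0.026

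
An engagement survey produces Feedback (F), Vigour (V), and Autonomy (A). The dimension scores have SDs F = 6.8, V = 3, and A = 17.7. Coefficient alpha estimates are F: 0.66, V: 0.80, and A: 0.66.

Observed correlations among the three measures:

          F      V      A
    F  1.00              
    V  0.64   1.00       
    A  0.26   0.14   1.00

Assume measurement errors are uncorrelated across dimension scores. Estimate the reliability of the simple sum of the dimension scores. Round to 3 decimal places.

Var(F+V+A) = 6.8² + 3² + 17.7² + 2·[6.8·3·0.64 + 6.8·17.7·0.26 + 3·17.7·0.14] = 368.53 + 103.567 = 472.097.
Under uncorrelated errors the observed covariances equal the true-score covariances, so only the own-variance terms attenuate.
True-score variance = [6.8²·0.66 + 3²·0.80 + 17.7²·0.66] + 103.567 = 244.49 + 103.567 = 348.057.
Reliability = 348.057 / 472.097 = 0.737.

0.737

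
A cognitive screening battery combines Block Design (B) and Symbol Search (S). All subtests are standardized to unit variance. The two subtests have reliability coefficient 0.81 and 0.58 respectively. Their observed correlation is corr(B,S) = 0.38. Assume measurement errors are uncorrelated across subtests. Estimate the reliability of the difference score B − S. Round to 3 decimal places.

0.508

Var(B−S) = 1 + 1 − 2·0.38 = 2 − 0.76 = 1.24.
Under uncorrelated errors the observed covariances equal the true-score covariances, so only the own-variance terms attenuate.
True-score variance = [0.81 + 0.58] − 0.76 = 1.39 − 0.76 = 0.63.
Reliability = 0.63 / 1.24 = 0.508.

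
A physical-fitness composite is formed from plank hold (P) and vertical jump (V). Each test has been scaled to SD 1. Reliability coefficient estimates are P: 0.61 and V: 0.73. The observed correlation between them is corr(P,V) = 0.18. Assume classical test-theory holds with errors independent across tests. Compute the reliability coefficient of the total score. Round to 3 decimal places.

0.720

Var(P+V) = 2 + 2·[0.18] = 2 + 0.36 = 2.36.
With uncorrelated errors the cross-covariances are all true-score covariance, so they carry over unchanged; only the diagonal terms shrink to ρᵢσᵢ².
True-score variance = [0.61 + 0.73] + 0.36 = 1.34 + 0.36 = 1.7.
Reliability = 1.7 / 2.36 = 0.720.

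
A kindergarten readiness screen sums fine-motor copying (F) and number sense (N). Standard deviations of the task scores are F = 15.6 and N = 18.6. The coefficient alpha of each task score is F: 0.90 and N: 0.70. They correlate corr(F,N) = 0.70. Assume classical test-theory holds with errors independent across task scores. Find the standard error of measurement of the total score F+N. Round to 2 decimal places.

Var(total) = 589.32 + 406.224 = 995.544.
True-score variance = 461.196 + 406.224 = 867.42, so reliability = 0.8713.
Error variance = 995.544 − 867.42 = 128.124; SEM = √128.124 = 11.32.

11.32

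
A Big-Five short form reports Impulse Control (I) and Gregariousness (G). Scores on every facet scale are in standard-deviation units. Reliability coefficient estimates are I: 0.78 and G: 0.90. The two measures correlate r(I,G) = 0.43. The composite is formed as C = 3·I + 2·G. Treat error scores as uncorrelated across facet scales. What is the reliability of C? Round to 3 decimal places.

Var(C) = 3² + 2² + 2·[6·0.43] = 13 + 5.16 = 18.16.
With uncorrelated errors the cross-covariances are all true-score covariance, so they carry over unchanged; only the diagonal terms shrink to ρᵢσᵢ².
True-score variance = [3²·0.78 + 2²·0.90] + 5.16 = 10.62 + 5.16 = 15.78.
Reliability = 15.78 / 18.16 = 0.869.

0.869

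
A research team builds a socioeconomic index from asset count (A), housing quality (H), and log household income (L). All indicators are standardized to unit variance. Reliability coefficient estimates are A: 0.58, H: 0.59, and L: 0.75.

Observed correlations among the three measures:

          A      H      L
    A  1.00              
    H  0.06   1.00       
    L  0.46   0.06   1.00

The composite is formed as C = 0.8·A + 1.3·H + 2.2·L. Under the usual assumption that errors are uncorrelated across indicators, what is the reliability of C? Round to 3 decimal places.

0.765

Var(C) = 0.8² + 1.3² + 2.2² + 2·[1.04·0.06 + 1.76·0.46 + 2.86·0.06] = 7.17 + 2.0872 = 9.2572.
Under uncorrelated errors the observed covariances equal the true-score covariances, so only the own-variance terms attenuate.
True-score variance = [0.8²·0.58 + 1.3²·0.59 + 2.2²·0.75] + 2.0872 = 4.9983 + 2.0872 = 7.0855.
Reliability = 7.0855 / 9.2572 = 0.765.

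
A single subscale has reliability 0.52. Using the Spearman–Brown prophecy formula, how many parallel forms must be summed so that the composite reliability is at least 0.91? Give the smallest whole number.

k ≥ ρ*(1−ρ₁)/(ρ₁(1−ρ*)) = 0.91·0.48 / (0.52·0.09) = 9.333.
Smallest integer k = 10.

10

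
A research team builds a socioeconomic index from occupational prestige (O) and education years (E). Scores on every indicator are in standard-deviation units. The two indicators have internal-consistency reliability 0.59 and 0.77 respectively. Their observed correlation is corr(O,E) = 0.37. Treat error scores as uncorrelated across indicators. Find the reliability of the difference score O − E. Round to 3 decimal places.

Var(O−E) = 1 + 1 − 2·0.37 = 2 − 0.74 = 1.26.
Under uncorrelated errors the observed covariances equal the true-score covariances, so only the own-variance terms attenuate.
True-score variance = [0.59 + 0.77] − 0.74 = 1.36 − 0.74 = 0.62.
Reliability = 0.62 / 1.26 = 0.492.

0.492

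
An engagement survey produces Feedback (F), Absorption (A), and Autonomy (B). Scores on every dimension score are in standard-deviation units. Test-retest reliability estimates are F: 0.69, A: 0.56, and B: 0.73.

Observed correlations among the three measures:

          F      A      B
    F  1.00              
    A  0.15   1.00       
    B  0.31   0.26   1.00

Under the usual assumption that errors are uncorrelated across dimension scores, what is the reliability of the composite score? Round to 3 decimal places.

Var(F+A+B) = 3 + 2·[0.15 + 0.31 + 0.26] = 3 + 1.44 = 4.44.
Because errors are independent across components, Cov(Tᵢ,Tⱼ) = Cov(Xᵢ,Xⱼ); the off-diagonal part of the true-score variance is the same as above.
True-score variance = [0.69 + 0.56 + 0.73] + 1.44 = 1.98 + 1.44 = 3.42.
Reliability = 3.42 / 4.44 = 0.770.

0.770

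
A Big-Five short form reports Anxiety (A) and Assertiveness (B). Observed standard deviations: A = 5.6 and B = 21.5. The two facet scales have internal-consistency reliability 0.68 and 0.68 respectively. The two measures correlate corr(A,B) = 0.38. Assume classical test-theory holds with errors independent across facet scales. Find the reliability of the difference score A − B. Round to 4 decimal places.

0.6072

Var(A−B) = 5.6² + 21.5² − 2·5.6·21.5·0.38 = 493.61 − 91.504 = 402.106.
With uncorrelated errors the cross-covariances are all true-score covariance, so they carry over unchanged; only the diagonal terms shrink to ρᵢσᵢ².
True-score variance = [5.6²·0.68 + 21.5²·0.68] − 91.504 = 335.655 − 91.504 = 244.151.
Reliability = 244.151 / 402.106 = 0.6072.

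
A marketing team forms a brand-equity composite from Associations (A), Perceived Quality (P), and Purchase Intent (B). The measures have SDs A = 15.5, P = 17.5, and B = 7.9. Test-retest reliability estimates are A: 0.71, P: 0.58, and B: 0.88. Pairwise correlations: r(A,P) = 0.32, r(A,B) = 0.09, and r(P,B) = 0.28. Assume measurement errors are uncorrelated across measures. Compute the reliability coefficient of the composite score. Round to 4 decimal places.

0.7667

Var(A+P+B) = 15.5² + 17.5² + 7.9² + 2·[15.5·17.5·0.32 + 15.5·7.9·0.09 + 17.5·7.9·0.28] = 608.91 + 273.061 = 881.971.
With uncorrelated errors the cross-covariances are all true-score covariance, so they carry over unchanged; only the diagonal terms shrink to ρᵢσᵢ².
True-score variance = [15.5²·0.71 + 17.5²·0.58 + 7.9²·0.88] + 273.061 = 403.123 + 273.061 = 676.184.
Reliability = 676.184 / 881.971 = 0.7667.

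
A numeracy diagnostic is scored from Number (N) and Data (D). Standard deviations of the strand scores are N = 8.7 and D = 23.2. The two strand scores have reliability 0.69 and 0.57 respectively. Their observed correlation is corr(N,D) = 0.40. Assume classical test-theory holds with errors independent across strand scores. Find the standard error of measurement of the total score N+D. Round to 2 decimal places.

15.97

Var(total) = 613.93 + 161.472 = 775.402.
True-score variance = 359.023 + 161.472 = 520.495, so reliability = 0.6713.
Error variance = 775.402 − 520.495 = 254.907; SEM = √254.907 = 15.97.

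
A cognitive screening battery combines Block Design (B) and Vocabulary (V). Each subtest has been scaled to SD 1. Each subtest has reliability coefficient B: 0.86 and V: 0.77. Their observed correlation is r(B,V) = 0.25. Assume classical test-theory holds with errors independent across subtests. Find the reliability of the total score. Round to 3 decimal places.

Var(B+V) = 2 + 2·[0.25] = 2 + 0.5 = 2.5.
Under uncorrelated errors the observed covariances equal the true-score covariances, so only the own-variance terms attenuate.
True-score variance = [0.86 + 0.77] + 0.5 = 1.63 + 0.5 = 2.13.
Reliability = 2.13 / 2.5 = 0.852.

0.852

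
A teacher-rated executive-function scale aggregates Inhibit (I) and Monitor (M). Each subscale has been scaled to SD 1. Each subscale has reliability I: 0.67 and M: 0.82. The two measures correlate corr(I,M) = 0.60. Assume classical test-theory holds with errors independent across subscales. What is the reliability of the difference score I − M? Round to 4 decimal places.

0.3625

Var(I−M) = 1 + 1 − 2·0.60 = 2 − 1.2 = 0.8.
Under uncorrelated errors the observed covariances equal the true-score covariances, so only the own-variance terms attenuate.
True-score variance = [0.67 + 0.82] − 1.2 = 1.49 − 1.2 = 0.29.
Reliability = 0.29 / 0.8 = 0.3625.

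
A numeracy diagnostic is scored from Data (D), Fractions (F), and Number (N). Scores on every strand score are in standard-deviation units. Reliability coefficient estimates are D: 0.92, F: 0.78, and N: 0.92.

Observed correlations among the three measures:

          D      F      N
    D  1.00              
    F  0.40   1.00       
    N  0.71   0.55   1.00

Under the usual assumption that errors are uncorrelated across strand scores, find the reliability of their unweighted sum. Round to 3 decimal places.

Var(D+F+N) = 3 + 2·[0.40 + 0.71 + 0.55] = 3 + 3.32 = 6.32.
Because errors are independent across components, Cov(Tᵢ,Tⱼ) = Cov(Xᵢ,Xⱼ); the off-diagonal part of the true-score variance is the same as above.
True-score variance = [0.92 + 0.78 + 0.92] + 3.32 = 2.62 + 3.32 = 5.94.
Reliability = 5.94 / 6.32 = 0.940.

0.940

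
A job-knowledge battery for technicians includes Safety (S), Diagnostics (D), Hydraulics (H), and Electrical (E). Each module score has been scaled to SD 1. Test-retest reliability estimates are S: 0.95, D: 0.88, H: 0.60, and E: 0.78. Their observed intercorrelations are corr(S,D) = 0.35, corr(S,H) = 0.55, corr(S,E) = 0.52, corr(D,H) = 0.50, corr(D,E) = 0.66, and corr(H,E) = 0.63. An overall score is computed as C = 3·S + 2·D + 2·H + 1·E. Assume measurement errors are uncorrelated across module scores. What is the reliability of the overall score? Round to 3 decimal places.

Var(C) = 3² + 2² + 2² + 1 + 2·[6·0.35 + 6·0.55 + 3·0.52 + 4·0.50 + 2·0.66 + 2·0.63] = 18 + 23.08 = 41.08.
With uncorrelated errors the cross-covariances are all true-score covariance, so they carry over unchanged; only the diagonal terms shrink to ρᵢσᵢ².
True-score variance = [3²·0.95 + 2²·0.88 + 2²·0.60 + 0.78] + 23.08 = 15.25 + 23.08 = 38.33.
Reliability = 38.33 / 41.08 = 0.933.

0.933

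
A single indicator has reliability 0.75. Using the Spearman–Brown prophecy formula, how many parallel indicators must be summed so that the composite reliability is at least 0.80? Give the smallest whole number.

2

k ≥ ρ*(1−ρ₁)/(ρ₁(1−ρ*)) = 0.80·0.25 / (0.75·0.20) = 1.333.
Smallest integer k = 2.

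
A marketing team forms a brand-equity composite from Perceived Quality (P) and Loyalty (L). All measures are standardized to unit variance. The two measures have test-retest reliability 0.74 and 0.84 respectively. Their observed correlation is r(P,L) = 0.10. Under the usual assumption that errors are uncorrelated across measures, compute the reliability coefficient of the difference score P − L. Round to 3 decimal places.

0.767

Var(P−L) = 1 + 1 − 2·0.10 = 2 − 0.2 = 1.8.
Under uncorrelated errors the observed covariances equal the true-score covariances, so only the own-variance terms attenuate.
True-score variance = [0.74 + 0.84] − 0.2 = 1.58 − 0.2 = 1.38.
Reliability = 1.38 / 1.8 = 0.767.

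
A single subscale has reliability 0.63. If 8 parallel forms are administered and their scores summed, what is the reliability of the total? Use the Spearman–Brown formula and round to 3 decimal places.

ρ_k = kρ / (1 + (k−1)ρ) = 8·0.63 / (1 + 7·0.63) = 5.040 / 5.410 = 0.932.

0.932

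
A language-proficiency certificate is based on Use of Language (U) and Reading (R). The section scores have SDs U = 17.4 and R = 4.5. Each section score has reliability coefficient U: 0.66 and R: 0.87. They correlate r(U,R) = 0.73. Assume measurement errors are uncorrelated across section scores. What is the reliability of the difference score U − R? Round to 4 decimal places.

Var(U−R) = 17.4² + 4.5² − 2·17.4·4.5·0.73 = 323.01 − 114.318 = 208.692.
With uncorrelated errors the cross-covariances are all true-score covariance, so they carry over unchanged; only the diagonal terms shrink to ρᵢσᵢ².
True-score variance = [17.4²·0.66 + 4.5²·0.87] − 114.318 = 217.439 − 114.318 = 103.121.
Reliability = 103.121 / 208.692 = 0.4941.

0.4941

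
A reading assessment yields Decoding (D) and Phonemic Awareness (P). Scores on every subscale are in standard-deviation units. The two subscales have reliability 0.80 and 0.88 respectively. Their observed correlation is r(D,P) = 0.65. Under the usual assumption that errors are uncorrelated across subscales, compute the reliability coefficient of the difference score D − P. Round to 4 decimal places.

0.5429

Var(D−P) = 1 + 1 − 2·0.65 = 2 − 1.3 = 0.7.
Under uncorrelated errors the observed covariances equal the true-score covariances, so only the own-variance terms attenuate.
True-score variance = [0.80 + 0.88] − 1.3 = 1.68 − 1.3 = 0.38.
Reliability = 0.38 / 0.7 = 0.5429.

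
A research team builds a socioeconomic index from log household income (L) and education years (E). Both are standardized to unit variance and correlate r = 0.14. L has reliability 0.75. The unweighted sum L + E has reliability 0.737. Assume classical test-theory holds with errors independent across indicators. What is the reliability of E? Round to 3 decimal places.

0.650

Var(L+E) = 2 + 2·0.14 = 2.280.
True-score variance = ρ_L + ρ_E + 2·0.14, so 0.737 = (0.75 + ρ_E + 0.28) / 2.280.
ρ_E = 0.737·2.280 − 0.75 − 0.28 = 0.650.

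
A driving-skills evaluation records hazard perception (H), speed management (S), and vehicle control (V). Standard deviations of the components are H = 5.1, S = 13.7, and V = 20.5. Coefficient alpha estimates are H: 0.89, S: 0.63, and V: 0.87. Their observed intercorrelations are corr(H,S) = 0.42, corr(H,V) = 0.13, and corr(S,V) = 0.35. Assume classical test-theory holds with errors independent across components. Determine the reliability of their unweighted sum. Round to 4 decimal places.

Var(H+S+V) = 5.1² + 13.7² + 20.5² + 2·[5.1·13.7·0.42 + 5.1·20.5·0.13 + 13.7·20.5·0.35] = 633.95 + 282.469 = 916.419.
With uncorrelated errors the cross-covariances are all true-score covariance, so they carry over unchanged; only the diagonal terms shrink to ρᵢσᵢ².
True-score variance = [5.1²·0.89 + 13.7²·0.63 + 20.5²·0.87] + 282.469 = 507.011 + 282.469 = 789.48.
Reliability = 789.48 / 916.419 = 0.8615.

0.8615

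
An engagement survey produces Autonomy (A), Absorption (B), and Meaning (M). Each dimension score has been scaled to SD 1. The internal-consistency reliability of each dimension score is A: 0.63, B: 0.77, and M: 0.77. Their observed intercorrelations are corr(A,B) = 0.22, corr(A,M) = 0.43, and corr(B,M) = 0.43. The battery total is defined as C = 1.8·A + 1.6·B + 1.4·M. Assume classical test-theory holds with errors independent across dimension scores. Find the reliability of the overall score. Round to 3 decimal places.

0.829

Var(C) = 1.8² + 1.6² + 1.4² + 2·[2.88·0.22 + 2.52·0.43 + 2.24·0.43] = 7.76 + 5.3608 = 13.1208.
Under uncorrelated errors the observed covariances equal the true-score covariances, so only the own-variance terms attenuate.
True-score variance = [1.8²·0.63 + 1.6²·0.77 + 1.4²·0.77] + 5.3608 = 5.5216 + 5.3608 = 10.8824.
Reliability = 10.8824 / 13.1208 = 0.829.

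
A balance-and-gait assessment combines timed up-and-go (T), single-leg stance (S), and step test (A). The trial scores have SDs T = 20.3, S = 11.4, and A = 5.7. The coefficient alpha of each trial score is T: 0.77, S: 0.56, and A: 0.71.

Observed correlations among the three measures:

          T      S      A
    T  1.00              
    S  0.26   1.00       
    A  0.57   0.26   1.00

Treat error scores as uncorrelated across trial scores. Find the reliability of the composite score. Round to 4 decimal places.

Var(T+S+A) = 20.3² + 11.4² + 5.7² + 2·[20.3·11.4·0.26 + 20.3·5.7·0.57 + 11.4·5.7·0.26] = 574.54 + 286.037 = 860.577.
With uncorrelated errors the cross-covariances are all true-score covariance, so they carry over unchanged; only the diagonal terms shrink to ρᵢσᵢ².
True-score variance = [20.3²·0.77 + 11.4²·0.56 + 5.7²·0.71] + 286.037 = 413.155 + 286.037 = 699.192.
Reliability = 699.192 / 860.577 = 0.8125.

0.8125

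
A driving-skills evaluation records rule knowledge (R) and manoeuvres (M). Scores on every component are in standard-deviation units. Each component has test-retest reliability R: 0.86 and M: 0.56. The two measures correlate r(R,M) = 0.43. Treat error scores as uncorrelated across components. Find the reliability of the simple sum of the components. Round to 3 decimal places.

0.797

Var(R+M) = 2 + 2·[0.43] = 2 + 0.86 = 2.86.
Because errors are independent across components, Cov(Tᵢ,Tⱼ) = Cov(Xᵢ,Xⱼ); the off-diagonal part of the true-score variance is the same as above.
True-score variance = [0.86 + 0.56] + 0.86 = 1.42 + 0.86 = 2.28.
Reliability = 2.28 / 2.86 = 0.797.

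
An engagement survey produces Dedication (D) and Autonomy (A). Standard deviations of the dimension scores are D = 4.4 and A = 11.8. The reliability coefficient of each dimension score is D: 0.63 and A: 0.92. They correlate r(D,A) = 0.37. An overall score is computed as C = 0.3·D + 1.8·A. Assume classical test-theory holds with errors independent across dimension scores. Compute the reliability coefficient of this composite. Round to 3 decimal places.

0.922

Var(C) = 0.3²·4.4² + 1.8²·11.8² + 2·[0.54·4.4·11.8·0.37] = 452.88 + 20.7472 = 473.627.
Under uncorrelated errors the observed covariances equal the true-score covariances, so only the own-variance terms attenuate.
True-score variance = [0.3²·4.4²·0.63 + 1.8²·11.8²·0.92] + 20.7472 = 416.144 + 20.7472 = 436.892.
Reliability = 436.892 / 473.627 = 0.922.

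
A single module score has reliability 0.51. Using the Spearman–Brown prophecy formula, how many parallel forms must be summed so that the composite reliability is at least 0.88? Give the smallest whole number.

8

k ≥ ρ*(1−ρ₁)/(ρ₁(1−ρ*)) = 0.88·0.49 / (0.51·0.12) = 7.046.
Smallest integer k = 8.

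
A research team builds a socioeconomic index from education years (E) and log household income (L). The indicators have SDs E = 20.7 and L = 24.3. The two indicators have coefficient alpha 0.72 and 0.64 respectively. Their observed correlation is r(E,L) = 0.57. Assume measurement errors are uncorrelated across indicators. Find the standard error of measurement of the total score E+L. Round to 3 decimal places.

Var(total) = 1018.98 + 573.431 = 1592.41.
True-score variance = 686.426 + 573.431 = 1259.86, so reliability = 0.7912.
Error variance = 1592.41 − 1259.86 = 332.554; SEM = √332.554 = 18.236.

18.236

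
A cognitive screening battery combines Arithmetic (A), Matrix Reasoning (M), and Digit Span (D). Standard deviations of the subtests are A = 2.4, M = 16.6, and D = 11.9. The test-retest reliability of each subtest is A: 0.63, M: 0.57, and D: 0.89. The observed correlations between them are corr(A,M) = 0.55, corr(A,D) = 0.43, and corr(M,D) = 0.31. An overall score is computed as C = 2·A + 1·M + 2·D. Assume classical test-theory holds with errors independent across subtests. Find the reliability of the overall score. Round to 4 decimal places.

Var(C) = 2²·2.4² + 16.6² + 2²·11.9² + 2·[2·2.4·16.6·0.55 + 4·2.4·11.9·0.43 + 2·16.6·11.9·0.31] = 865.04 + 430.844 = 1295.88.
Under uncorrelated errors the observed covariances equal the true-score covariances, so only the own-variance terms attenuate.
True-score variance = [2²·2.4²·0.63 + 16.6²·0.57 + 2²·11.9²·0.89] + 430.844 = 675.716 + 430.844 = 1106.56.
Reliability = 1106.56 / 1295.88 = 0.8539.

0.8539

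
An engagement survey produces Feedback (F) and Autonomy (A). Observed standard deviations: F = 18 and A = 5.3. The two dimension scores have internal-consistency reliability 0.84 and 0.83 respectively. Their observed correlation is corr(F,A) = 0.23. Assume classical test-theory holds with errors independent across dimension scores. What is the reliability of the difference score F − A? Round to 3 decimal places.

Var(F−A) = 18² + 5.3² − 2·18·5.3·0.23 = 352.09 − 43.884 = 308.206.
With uncorrelated errors the cross-covariances are all true-score covariance, so they carry over unchanged; only the diagonal terms shrink to ρᵢσᵢ².
True-score variance = [18²·0.84 + 5.3²·0.83] − 43.884 = 295.475 − 43.884 = 251.591.
Reliability = 251.591 / 308.206 = 0.816.

0.816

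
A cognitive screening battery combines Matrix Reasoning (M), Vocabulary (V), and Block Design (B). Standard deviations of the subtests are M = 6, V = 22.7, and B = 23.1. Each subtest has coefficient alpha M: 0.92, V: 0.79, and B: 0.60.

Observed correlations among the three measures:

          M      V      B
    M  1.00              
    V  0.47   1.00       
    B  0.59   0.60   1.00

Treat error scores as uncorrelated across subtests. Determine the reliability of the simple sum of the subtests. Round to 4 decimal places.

0.8382

Var(M+V+B) = 6² + 22.7² + 23.1² + 2·[6·22.7·0.47 + 6·23.1·0.59 + 22.7·23.1·0.60] = 1084.9 + 920.82 = 2005.72.
With uncorrelated errors the cross-covariances are all true-score covariance, so they carry over unchanged; only the diagonal terms shrink to ρᵢσᵢ².
True-score variance = [6²·0.92 + 22.7²·0.79 + 23.1²·0.60] + 920.82 = 760.365 + 920.82 = 1681.19.
Reliability = 1681.19 / 2005.72 = 0.8382.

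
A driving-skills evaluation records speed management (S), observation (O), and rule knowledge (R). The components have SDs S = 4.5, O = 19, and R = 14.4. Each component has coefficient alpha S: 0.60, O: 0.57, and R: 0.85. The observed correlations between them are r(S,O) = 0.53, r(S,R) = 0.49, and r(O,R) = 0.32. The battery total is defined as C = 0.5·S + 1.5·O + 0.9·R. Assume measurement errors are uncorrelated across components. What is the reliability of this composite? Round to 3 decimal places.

Var(C) = 0.5²·4.5² + 1.5²·19² + 0.9²·14.4² + 2·[0.75·4.5·19·0.53 + 0.45·4.5·14.4·0.49 + 1.35·19·14.4·0.32] = 985.274 + 332.94 = 1318.21.
With uncorrelated errors the cross-covariances are all true-score covariance, so they carry over unchanged; only the diagonal terms shrink to ρᵢσᵢ².
True-score variance = [0.5²·4.5²·0.60 + 1.5²·19²·0.57 + 0.9²·14.4²·0.85] + 332.94 = 608.787 + 332.94 = 941.727.
Reliability = 941.727 / 1318.21 = 0.714.

0.714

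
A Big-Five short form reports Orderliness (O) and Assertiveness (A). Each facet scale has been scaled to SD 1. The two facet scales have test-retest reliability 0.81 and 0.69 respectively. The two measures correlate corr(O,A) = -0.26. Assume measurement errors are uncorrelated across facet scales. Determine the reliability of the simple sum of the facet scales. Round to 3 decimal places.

Var(O+A) = 2 + 2·[(-0.26)] = 2 − 0.52 = 1.48.
Because errors are independent across components, Cov(Tᵢ,Tⱼ) = Cov(Xᵢ,Xⱼ); the off-diagonal part of the true-score variance is the same as above.
True-score variance = [0.81 + 0.69] − 0.52 = 1.5 − 0.52 = 0.98.
Reliability = 0.98 / 1.48 = 0.662.

0.662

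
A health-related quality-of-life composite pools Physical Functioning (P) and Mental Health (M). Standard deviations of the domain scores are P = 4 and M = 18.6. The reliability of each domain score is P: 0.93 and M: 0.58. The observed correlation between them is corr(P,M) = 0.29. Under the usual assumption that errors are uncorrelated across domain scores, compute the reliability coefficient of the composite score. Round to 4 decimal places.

Var(P+M) = 4² + 18.6² + 2·[4·18.6·0.29] = 361.96 + 43.152 = 405.112.
With uncorrelated errors the cross-covariances are all true-score covariance, so they carry over unchanged; only the diagonal terms shrink to ρᵢσᵢ².
True-score variance = [4²·0.93 + 18.6²·0.58] + 43.152 = 215.537 + 43.152 = 258.689.
Reliability = 258.689 / 405.112 = 0.6386.

0.6386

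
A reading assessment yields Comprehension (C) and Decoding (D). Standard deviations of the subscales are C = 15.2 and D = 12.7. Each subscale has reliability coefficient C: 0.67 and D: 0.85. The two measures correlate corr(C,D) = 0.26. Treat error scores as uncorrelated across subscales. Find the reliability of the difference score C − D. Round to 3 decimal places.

Var(C−D) = 15.2² + 12.7² − 2·15.2·12.7·0.26 = 392.33 − 100.381 = 291.949.
With uncorrelated errors the cross-covariances are all true-score covariance, so they carry over unchanged; only the diagonal terms shrink to ρᵢσᵢ².
True-score variance = [15.2²·0.67 + 12.7²·0.85] − 100.381 = 291.893 − 100.381 = 191.512.
Reliability = 191.512 / 291.949 = 0.656.

0.656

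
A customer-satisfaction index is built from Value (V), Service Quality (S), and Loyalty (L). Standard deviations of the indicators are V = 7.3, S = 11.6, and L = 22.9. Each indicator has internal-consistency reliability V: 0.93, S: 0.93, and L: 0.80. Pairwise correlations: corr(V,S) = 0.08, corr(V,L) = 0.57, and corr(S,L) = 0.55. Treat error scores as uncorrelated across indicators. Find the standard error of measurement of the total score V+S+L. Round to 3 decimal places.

10.864

Var(total) = 712.26 + 496.327 = 1208.59.
True-score variance = 594.229 + 496.327 = 1090.56, so reliability = 0.9023.
Error variance = 1208.59 − 1090.56 = 118.032; SEM = √118.032 = 10.864.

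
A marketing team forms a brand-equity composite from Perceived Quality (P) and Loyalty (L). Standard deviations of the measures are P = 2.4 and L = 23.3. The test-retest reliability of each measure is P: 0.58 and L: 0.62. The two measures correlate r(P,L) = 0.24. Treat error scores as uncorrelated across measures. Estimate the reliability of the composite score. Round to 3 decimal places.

Var(P+L) = 2.4² + 23.3² + 2·[2.4·23.3·0.24] = 548.65 + 26.8416 = 575.492.
With uncorrelated errors the cross-covariances are all true-score covariance, so they carry over unchanged; only the diagonal terms shrink to ρᵢσᵢ².
True-score variance = [2.4²·0.58 + 23.3²·0.62] + 26.8416 = 339.933 + 26.8416 = 366.774.
Reliability = 366.774 / 575.492 = 0.637.

0.637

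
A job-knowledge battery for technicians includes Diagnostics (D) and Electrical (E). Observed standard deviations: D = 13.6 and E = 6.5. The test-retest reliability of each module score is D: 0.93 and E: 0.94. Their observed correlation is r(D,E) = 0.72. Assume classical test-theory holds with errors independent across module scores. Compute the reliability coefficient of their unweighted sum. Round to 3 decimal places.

0.956

Var(D+E) = 13.6² + 6.5² + 2·[13.6·6.5·0.72] = 227.21 + 127.296 = 354.506.
With uncorrelated errors the cross-covariances are all true-score covariance, so they carry over unchanged; only the diagonal terms shrink to ρᵢσᵢ².
True-score variance = [13.6²·0.93 + 6.5²·0.94] + 127.296 = 211.728 + 127.296 = 339.024.
Reliability = 339.024 / 354.506 = 0.956.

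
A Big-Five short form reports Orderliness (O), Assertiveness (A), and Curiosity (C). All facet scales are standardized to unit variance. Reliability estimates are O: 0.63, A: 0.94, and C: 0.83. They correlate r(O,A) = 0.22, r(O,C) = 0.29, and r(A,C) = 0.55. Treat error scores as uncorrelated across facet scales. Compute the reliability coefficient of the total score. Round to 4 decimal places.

0.8828

Var(O+A+C) = 3 + 2·[0.22 + 0.29 + 0.55] = 3 + 2.12 = 5.12.
Under uncorrelated errors the observed covariances equal the true-score covariances, so only the own-variance terms attenuate.
True-score variance = [0.63 + 0.94 + 0.83] + 2.12 = 2.4 + 2.12 = 4.52.
Reliability = 4.52 / 5.12 = 0.8828.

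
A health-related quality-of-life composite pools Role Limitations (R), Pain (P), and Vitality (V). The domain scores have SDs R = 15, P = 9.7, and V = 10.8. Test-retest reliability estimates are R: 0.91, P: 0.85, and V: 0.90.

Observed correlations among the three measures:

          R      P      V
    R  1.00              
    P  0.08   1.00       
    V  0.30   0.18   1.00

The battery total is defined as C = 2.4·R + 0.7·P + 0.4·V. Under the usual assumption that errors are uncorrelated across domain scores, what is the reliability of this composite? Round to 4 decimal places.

0.9166

Var(C) = 2.4²·15² + 0.7²·9.7² + 0.4²·10.8² + 2·[1.68·15·9.7·0.08 + 0.96·15·10.8·0.30 + 0.28·9.7·10.8·0.18] = 1360.77 + 142.982 = 1503.75.
Under uncorrelated errors the observed covariances equal the true-score covariances, so only the own-variance terms attenuate.
True-score variance = [2.4²·15²·0.91 + 0.7²·9.7²·0.85 + 0.4²·10.8²·0.90] + 142.982 = 1235.34 + 142.982 = 1378.33.
Reliability = 1378.33 / 1503.75 = 0.9166.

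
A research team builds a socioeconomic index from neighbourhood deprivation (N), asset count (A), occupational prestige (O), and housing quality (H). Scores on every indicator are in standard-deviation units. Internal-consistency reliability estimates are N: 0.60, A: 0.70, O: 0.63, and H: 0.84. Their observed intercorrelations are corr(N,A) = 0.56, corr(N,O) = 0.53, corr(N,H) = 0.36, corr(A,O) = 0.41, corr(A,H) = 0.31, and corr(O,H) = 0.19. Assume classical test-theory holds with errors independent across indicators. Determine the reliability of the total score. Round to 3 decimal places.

Var(N+A+O+H) = 4 + 2·[0.56 + 0.53 + 0.36 + 0.41 + 0.31 + 0.19] = 4 + 4.72 = 8.72.
Under uncorrelated errors the observed covariances equal the true-score covariances, so only the own-variance terms attenuate.
True-score variance = [0.60 + 0.70 + 0.63 + 0.84] + 4.72 = 2.77 + 4.72 = 7.49.
Reliability = 7.49 / 8.72 = 0.859.

0.859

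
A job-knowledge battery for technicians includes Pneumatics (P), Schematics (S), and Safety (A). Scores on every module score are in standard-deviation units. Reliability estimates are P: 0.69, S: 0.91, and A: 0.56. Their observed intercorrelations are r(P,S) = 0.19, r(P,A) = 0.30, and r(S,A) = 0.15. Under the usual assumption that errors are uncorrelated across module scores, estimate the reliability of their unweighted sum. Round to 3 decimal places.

0.804

Var(P+S+A) = 3 + 2·[0.19 + 0.30 + 0.15] = 3 + 1.28 = 4.28.
Because errors are independent across components, Cov(Tᵢ,Tⱼ) = Cov(Xᵢ,Xⱼ); the off-diagonal part of the true-score variance is the same as above.
True-score variance = [0.69 + 0.91 + 0.56] + 1.28 = 2.16 + 1.28 = 3.44.
Reliability = 3.44 / 4.28 = 0.804.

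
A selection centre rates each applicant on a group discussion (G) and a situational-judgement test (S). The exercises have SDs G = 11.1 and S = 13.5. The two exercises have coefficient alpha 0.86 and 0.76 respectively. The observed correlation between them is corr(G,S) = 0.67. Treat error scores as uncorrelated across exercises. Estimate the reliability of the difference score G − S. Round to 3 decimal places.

0.417

Var(G−S) = 11.1² + 13.5² − 2·11.1·13.5·0.67 = 305.46 − 200.799 = 104.661.
With uncorrelated errors the cross-covariances are all true-score covariance, so they carry over unchanged; only the diagonal terms shrink to ρᵢσᵢ².
True-score variance = [11.1²·0.86 + 13.5²·0.76] − 200.799 = 244.471 − 200.799 = 43.6716.
Reliability = 43.6716 / 104.661 = 0.417.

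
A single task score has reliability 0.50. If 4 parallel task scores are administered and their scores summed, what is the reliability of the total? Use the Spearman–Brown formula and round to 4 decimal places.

0.8000

ρ_k = kρ / (1 + (k−1)ρ) = 4·0.50 / (1 + 3·0.50) = 2.000 / 2.500 = 0.8000.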